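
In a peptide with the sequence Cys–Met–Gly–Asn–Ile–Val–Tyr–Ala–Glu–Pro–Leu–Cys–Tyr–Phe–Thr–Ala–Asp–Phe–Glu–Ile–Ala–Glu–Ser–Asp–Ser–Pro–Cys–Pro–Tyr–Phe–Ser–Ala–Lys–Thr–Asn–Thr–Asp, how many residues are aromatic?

Phenylalanine (F), tryptophan (W), and tyrosine (Y) have aromatic ring side chains.
Matching residues: Tyr7, Tyr13, Phe14, Phe18, Tyr29, Phe30.

6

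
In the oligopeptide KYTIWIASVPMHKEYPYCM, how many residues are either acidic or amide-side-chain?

Acidic: D, E. Amide-side-chain: N, Q.
Acidic residues here: E14 (1).
Amide-side-chain residues here: none (0).
The two groups share no amino acid, so total = 1 + 0 = 1.

1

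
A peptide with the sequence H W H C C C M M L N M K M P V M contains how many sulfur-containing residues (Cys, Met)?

Matching residues: C4, C5, C6, M7, M8, M11, M13, M16.

8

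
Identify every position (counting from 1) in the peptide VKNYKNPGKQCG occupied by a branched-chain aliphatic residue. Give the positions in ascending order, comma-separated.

1

V, L, and I make up the branched-chain aliphatic group.
Matching residues: V1.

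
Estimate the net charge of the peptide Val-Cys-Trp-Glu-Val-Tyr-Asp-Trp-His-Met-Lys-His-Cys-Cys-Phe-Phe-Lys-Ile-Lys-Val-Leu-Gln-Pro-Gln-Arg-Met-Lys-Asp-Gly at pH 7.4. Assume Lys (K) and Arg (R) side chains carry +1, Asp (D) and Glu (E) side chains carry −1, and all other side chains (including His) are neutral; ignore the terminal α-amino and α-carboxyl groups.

Positive (K, R): Lys11, Lys17, Lys19, Arg25, Lys27 → +5.
Negative (D, E): Glu4, Asp7, Asp28 → −3.
Net charge = (+5) + (−3) = +2.

+2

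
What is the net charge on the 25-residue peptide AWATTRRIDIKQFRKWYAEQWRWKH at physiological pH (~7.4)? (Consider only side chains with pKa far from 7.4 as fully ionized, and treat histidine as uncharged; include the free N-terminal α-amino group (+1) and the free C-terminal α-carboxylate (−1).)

+5

At pH ~7.4 the Lys and Arg side chains are protonated (+1), the Asp and Glu side chains are deprotonated (−1), and with His taken as neutral all other side chains carry no charge.
Positive (K, R): R6, R7, K11, R14, K15, R22, K24 → +7.
Negative (D, E): D9, E19 → −2.
The N-terminus (+1) and C-terminus (−1) cancel.
Net charge = (+7) + (−2) = +5.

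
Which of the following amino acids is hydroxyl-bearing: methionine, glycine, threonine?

S, T, and Y are the three residues with a side-chain hydroxyl.
Of the listed options, only threonine belongs to this group.

threonine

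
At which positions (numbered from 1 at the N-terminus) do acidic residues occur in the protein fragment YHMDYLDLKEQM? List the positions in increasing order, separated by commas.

4, 7, 10

Only D (aspartate) and E (glutamate) carry a side-chain carboxylic acid.
Matching residues: D4, D7, E10.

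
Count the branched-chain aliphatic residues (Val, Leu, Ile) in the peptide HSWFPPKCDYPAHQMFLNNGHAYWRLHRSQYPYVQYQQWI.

Matching residues: L17, L26, V34, I40.

4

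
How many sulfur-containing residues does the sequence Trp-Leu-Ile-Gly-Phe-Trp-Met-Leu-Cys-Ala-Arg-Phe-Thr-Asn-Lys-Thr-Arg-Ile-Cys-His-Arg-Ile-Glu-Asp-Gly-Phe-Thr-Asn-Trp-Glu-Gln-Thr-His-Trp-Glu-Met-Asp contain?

4

Only Cys (C) and Met (M) have a sulfur atom in the side chain.
Matching residues: Met7, Cys9, Cys19, Met36.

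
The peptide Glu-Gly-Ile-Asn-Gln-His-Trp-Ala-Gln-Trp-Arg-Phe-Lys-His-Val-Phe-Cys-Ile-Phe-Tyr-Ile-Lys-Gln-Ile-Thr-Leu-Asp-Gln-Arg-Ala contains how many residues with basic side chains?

6

K, R, and H are the three residues with basic side chains (ε-amine, guanidinium, and imidazole respectively).
Matching residues: His6, Arg11, Lys13, His14, Lys22, Arg29.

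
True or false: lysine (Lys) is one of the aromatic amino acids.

F, W, and Y each carry an aromatic ring on the side chain.
Lysine is not in this group.

False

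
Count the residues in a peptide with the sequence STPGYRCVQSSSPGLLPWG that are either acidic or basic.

1

Acidic: D, E. Basic: H, K, R.
Acidic residues here: none (0).
Basic residues here: R6 (1).
The two groups share no amino acid, so total = 0 + 1 = 1.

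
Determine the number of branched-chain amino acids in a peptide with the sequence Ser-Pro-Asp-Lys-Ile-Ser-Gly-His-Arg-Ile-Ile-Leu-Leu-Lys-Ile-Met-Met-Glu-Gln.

6

V, L, and I make up the branched-chain aliphatic group.
Matching residues: Ile5, Ile10, Ile11, Leu12, Leu13, Ile15.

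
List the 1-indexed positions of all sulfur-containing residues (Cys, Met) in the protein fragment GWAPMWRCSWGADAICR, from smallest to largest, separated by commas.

5, 8, 16

Matching residues: M5, C8, C16.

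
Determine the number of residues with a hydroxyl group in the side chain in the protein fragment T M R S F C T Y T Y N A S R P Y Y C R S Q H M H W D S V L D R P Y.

12

S, T, and Y are the three residues with a side-chain hydroxyl.
Matching residues: T1, S4, T7, Y8, T9, Y10, S13, Y16, Y17, S20, S27, Y33.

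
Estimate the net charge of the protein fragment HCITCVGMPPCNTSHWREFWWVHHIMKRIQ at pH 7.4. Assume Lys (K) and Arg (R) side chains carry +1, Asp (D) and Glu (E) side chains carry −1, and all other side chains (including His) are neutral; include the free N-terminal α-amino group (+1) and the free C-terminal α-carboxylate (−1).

Positive (K, R): R17, K27, R28 → +3.
Negative (D, E): E18 → −1.
The N-terminus (+1) and C-terminus (−1) cancel.
Net charge = (+3) + (−1) = +2.

+2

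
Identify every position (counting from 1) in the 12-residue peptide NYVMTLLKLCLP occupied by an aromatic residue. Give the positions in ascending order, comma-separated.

F, W, and Y each carry an aromatic ring on the side chain.
Matching residues: Y2.

2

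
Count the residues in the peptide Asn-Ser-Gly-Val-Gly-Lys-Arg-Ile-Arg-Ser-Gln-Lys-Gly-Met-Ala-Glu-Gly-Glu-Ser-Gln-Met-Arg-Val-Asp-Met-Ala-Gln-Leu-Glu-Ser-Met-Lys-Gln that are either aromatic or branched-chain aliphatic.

4

Aromatic: F, W, Y. Branched-chain aliphatic: I, L, V.
Aromatic residues here: none (0).
Branched-chain aliphatic residues here: Val4, Ile8, Val23, Leu28 (4).
The two groups share no amino acid, so total = 0 + 4 = 4.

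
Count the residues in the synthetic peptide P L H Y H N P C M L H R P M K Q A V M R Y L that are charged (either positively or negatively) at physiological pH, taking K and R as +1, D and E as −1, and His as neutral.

Charged side chains at pH ~7.4: K, R (positive); D, E (negative).
Matching residues: R12, K15, R20.

3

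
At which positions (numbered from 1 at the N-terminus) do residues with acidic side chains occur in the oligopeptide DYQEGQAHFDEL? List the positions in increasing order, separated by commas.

1, 4, 10, 11

The acidic residues are Asp (D) and Glu (E), whose side chains end in a carboxylate group.
Matching residues: D1, E4, D10, E11.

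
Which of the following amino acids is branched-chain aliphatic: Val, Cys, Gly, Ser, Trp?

The BCAAs are Val, Leu, and Ile — aliphatic side chains with a branch point.
Of the listed options, only Val belongs to this group.

Val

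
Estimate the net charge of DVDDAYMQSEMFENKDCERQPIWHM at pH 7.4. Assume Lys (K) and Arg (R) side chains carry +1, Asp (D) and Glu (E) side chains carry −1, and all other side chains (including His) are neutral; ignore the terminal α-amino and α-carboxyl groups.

Positive (K, R): K15, R19 → +2.
Negative (D, E): D1, D3, D4, E10, E13, D16, E18 → −7.
Net charge = (+2) + (−7) = −5.

-5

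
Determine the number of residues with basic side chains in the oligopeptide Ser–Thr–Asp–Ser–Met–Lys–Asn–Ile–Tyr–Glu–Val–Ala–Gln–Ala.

1

Lysine (K), arginine (R), and histidine (H) have basic, nitrogen-containing side chains.
Matching residues: Lys6.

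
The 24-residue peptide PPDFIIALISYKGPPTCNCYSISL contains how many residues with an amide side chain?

Asparagine (N) and glutamine (Q) have uncharged amide side chains.
Matching residues: N18.

1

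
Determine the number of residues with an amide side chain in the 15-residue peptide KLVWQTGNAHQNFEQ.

5

Only N (asparagine) and Q (glutamine) carry a side-chain carboxamide.
Matching residues: Q5, N8, Q11, N12, Q15.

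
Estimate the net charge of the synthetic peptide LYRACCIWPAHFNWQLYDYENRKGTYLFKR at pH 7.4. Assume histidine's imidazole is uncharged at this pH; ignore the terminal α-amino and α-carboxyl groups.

+3

The side chains ionized at physiological pH are Lys/Arg (+1) and Asp/Glu (−1); with His treated as neutral, nothing else contributes.
Positive (K, R): R3, R22, K23, K29, R30 → +5.
Negative (D, E): D18, E20 → −2.
Net charge = (+5) + (−2) = +3.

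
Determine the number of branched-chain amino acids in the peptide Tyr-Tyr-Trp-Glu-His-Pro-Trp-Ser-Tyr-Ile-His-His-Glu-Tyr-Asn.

1

V, L, and I make up the branched-chain aliphatic group.
Matching residues: Ile10.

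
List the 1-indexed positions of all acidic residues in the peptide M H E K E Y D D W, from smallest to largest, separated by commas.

3, 5, 7, 8

Aspartate (D) and glutamate (E) have carboxylic-acid side chains and are the acidic amino acids.
Matching residues: E3, E5, D7, D8.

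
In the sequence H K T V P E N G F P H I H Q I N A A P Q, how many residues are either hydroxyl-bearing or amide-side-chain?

5

Hydroxyl-bearing: S, T, Y. Amide-side-chain: N, Q.
Hydroxyl-bearing residues here: T3 (1).
Amide-side-chain residues here: N7, Q14, N16, Q20 (4).
The two groups share no amino acid, so total = 1 + 4 = 5.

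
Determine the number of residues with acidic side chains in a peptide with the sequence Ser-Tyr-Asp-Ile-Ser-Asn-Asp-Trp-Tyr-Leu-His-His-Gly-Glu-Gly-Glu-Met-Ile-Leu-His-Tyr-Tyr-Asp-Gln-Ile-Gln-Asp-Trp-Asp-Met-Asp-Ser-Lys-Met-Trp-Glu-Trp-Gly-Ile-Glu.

10

Aspartate (D) and glutamate (E) have carboxylic-acid side chains and are the acidic amino acids.
Matching residues: Asp3, Asp7, Glu14, Glu16, Asp23, Asp27, Asp29, Asp31, Glu36, Glu40.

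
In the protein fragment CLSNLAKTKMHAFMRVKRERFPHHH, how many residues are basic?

The basic amino acids are Lys (K), Arg (R), and His (H).
Matching residues: K7, K9, H11, R15, K17, R18, R20, H23, H24, H25.

10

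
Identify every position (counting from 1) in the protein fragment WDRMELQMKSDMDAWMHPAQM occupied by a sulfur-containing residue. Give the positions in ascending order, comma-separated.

Cysteine (C, thiol) and methionine (M, thioether) are the two sulfur-containing amino acids.
Matching residues: M4, M8, M12, M16, M21.

4, 8, 12, 16, 21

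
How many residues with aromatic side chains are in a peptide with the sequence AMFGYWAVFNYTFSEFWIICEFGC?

The aromatic amino acids are Phe (F, benzyl), Trp (W, indole), and Tyr (Y, phenol).
Matching residues: F3, Y5, W6, F9, Y11, F13, F16, W17, F22.

9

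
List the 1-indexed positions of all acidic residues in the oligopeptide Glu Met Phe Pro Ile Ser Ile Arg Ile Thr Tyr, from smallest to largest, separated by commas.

1

Only D (aspartate) and E (glutamate) carry a side-chain carboxylic acid.
Matching residues: Glu1.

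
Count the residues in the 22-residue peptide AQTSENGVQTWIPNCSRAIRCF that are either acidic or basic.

3

Acidic: D, E. Basic: H, K, R.
Acidic residues here: E5 (1).
Basic residues here: R17, R20 (2).
The two groups share no amino acid, so total = 1 + 2 = 3.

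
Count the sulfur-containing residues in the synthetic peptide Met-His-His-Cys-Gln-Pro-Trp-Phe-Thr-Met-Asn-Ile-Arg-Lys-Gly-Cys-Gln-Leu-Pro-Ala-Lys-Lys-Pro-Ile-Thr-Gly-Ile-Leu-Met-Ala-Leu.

Only Cys (C) and Met (M) have a sulfur atom in the side chain.
Matching residues: Met1, Cys4, Met10, Cys16, Met29.

5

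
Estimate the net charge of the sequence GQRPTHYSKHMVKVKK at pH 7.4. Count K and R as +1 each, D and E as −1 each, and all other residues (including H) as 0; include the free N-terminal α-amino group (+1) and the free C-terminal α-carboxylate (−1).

Positive (K, R): R3, K9, K13, K15, K16 → +5.
Negative (D, E): none → −0.
The N-terminus (+1) and C-terminus (−1) cancel.
Net charge = (+5) + (−0) = +5.

+5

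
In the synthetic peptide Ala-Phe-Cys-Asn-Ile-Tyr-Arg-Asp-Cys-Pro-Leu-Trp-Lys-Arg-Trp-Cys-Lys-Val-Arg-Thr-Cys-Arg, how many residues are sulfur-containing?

4

Cysteine (C, thiol) and methionine (M, thioether) are the two sulfur-containing amino acids.
Matching residues: Cys3, Cys9, Cys16, Cys21.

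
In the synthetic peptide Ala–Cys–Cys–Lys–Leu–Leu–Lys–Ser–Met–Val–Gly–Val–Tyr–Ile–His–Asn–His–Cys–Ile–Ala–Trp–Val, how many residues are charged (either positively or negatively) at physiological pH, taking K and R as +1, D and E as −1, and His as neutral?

Charged side chains at pH ~7.4: K, R (positive); D, E (negative).
Matching residues: Lys4, Lys7.

2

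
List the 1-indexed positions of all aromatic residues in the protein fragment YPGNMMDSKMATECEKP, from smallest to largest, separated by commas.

1

F, W, and Y each carry an aromatic ring on the side chain.
Matching residues: Y1.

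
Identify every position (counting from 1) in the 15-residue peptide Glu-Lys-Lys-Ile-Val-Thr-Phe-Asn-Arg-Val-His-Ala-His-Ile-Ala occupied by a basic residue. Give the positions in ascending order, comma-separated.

Lysine (K), arginine (R), and histidine (H) have basic, nitrogen-containing side chains.
Matching residues: Lys2, Lys3, Arg9, His11, His13.

2, 3, 9, 11, 13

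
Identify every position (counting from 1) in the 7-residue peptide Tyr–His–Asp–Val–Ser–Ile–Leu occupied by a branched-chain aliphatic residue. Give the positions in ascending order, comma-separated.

Matching residues: Val4, Ile6, Leu7.

4, 6, 7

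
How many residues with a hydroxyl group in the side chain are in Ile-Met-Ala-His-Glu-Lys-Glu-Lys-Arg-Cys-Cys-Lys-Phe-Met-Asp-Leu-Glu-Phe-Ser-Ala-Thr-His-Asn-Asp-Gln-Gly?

The –OH-bearing residues are Ser, Thr (aliphatic alcohols), and Tyr (phenol).
Matching residues: Ser19, Thr21.

2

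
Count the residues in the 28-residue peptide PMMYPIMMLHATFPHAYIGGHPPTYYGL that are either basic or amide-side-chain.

Basic: H, K, R. Amide-side-chain: N, Q.
Basic residues here: H10, H15, H21 (3).
Amide-side-chain residues here: none (0).
The two groups share no amino acid, so total = 3 + 0 = 3.

3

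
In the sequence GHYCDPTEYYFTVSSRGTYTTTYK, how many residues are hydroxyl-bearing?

13

Serine (S), threonine (T), and tyrosine (Y) each carry a hydroxyl group on the side chain.
Matching residues: Y3, T7, Y9, Y10, T12, S14, S15, T18, Y19, T20, T21, T22, Y23.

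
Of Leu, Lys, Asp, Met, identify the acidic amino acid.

Aspartate (D) and glutamate (E) have carboxylic-acid side chains and are the acidic amino acids.
Of the listed options, only Asp belongs to this group.

Asp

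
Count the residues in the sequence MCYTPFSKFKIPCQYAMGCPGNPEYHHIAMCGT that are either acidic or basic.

5

Acidic: D, E. Basic: H, K, R.
Acidic residues here: E24 (1).
Basic residues here: K8, K10, H26, H27 (4).
The two groups share no amino acid, so total = 1 + 4 = 5.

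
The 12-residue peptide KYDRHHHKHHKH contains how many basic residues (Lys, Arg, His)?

Matching residues: K1, R4, H5, H6, H7, K8, H9, H10, K11, H12.

10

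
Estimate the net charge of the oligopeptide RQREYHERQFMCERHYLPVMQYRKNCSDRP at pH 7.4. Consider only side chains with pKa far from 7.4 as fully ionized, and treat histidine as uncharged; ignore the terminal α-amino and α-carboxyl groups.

At pH ~7.4 the Lys and Arg side chains are protonated (+1), the Asp and Glu side chains are deprotonated (−1), and with His taken as neutral all other side chains carry no charge.
Positive (K, R): R1, R3, R8, R14, R23, K24, R29 → +7.
Negative (D, E): E4, E7, E13, D28 → −4.
Net charge = (+7) + (−4) = +3.

+3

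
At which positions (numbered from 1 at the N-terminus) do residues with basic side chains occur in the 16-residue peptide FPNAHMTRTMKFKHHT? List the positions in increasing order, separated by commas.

5, 8, 11, 13, 14, 15

The basic amino acids are Lys (K), Arg (R), and His (H).
Matching residues: H5, R8, K11, K13, H14, H15.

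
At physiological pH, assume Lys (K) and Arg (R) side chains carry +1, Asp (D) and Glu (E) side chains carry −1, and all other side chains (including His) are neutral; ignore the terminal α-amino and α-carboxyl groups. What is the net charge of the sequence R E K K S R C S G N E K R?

Positive (K, R): R1, K3, K4, R6, K12, R13 → +6.
Negative (D, E): E2, E11 → −2.
Net charge = (+6) + (−2) = +4.

+4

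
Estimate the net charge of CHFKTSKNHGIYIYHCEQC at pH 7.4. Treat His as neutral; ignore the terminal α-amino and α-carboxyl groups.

+1

Near pH 7.4, K and R contribute +1 each, D and E contribute −1 each, and every other side chain (His included, as stated) is uncharged.
Positive (K, R): K4, K7 → +2.
Negative (D, E): E17 → −1.
Net charge = (+2) + (−1) = +1.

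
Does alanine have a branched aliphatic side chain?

The BCAAs are Val, Leu, and Ile — aliphatic side chains with a branch point.
Alanine is not in this group.

No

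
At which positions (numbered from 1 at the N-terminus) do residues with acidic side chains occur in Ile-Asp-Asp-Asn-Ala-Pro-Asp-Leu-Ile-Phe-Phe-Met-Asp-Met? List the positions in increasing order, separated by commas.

The acidic residues are Asp (D) and Glu (E), whose side chains end in a carboxylate group.
Matching residues: Asp2, Asp3, Asp7, Asp13.

2, 3, 7, 13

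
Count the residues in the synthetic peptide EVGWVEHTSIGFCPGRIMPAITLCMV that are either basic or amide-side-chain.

Basic: H, K, R. Amide-side-chain: N, Q.
Basic residues here: H7, R16 (2).
Amide-side-chain residues here: none (0).
The two groups share no amino acid, so total = 2 + 0 = 2.

2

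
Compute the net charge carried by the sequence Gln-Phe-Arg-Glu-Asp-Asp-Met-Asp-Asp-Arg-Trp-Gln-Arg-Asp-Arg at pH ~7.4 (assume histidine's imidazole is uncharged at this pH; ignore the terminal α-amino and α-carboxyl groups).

-2

The side chains ionized at physiological pH are Lys/Arg (+1) and Asp/Glu (−1); with His treated as neutral, nothing else contributes.
Positive (K, R): Arg3, Arg10, Arg13, Arg15 → +4.
Negative (D, E): Glu4, Asp5, Asp6, Asp8, Asp9, Asp14 → −6.
Net charge = (+4) + (−6) = −2.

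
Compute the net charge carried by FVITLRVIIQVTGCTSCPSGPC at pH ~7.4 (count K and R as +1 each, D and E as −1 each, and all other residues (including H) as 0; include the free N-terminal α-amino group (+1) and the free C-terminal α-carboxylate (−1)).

+1

Positive (K, R): R6 → +1.
Negative (D, E): none → −0.
The N-terminus (+1) and C-terminus (−1) cancel.
Net charge = (+1) + (−0) = +1.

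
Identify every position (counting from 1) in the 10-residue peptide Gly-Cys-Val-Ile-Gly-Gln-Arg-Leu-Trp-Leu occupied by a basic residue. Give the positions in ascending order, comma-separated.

Lysine (K), arginine (R), and histidine (H) have basic, nitrogen-containing side chains.
Matching residues: Arg7.

7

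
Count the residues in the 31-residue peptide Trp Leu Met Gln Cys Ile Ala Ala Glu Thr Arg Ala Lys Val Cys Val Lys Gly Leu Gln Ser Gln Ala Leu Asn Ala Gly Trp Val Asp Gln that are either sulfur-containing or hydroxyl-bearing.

Sulfur-containing: C, M. Hydroxyl-bearing: S, T, Y.
Sulfur-containing residues here: Met3, Cys5, Cys15 (3).
Hydroxyl-bearing residues here: Thr10, Ser21 (2).
The two groups share no amino acid, so total = 3 + 2 = 5.

5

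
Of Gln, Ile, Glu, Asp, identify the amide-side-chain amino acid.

Asparagine (N) and glutamine (Q) have uncharged amide side chains.
Of the listed options, only Gln belongs to this group.

Gln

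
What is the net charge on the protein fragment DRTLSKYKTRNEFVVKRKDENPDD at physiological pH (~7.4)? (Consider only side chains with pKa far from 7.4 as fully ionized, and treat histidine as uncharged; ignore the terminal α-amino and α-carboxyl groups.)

The side chains ionized at physiological pH are Lys/Arg (+1) and Asp/Glu (−1); with His treated as neutral, nothing else contributes.
Positive (K, R): R2, K6, K8, R10, K16, R17, K18 → +7.
Negative (D, E): D1, E12, D19, E20, D23, D24 → −6.
Net charge = (+7) + (−6) = +1.

+1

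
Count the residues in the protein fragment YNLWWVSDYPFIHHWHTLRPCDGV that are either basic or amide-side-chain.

Basic: H, K, R. Amide-side-chain: N, Q.
Basic residues here: H13, H14, H16, R19 (4).
Amide-side-chain residues here: N2 (1).
The two groups share no amino acid, so total = 4 + 1 = 5.

5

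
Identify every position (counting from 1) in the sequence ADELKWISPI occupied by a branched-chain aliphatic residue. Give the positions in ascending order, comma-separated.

4, 7, 10

The BCAAs are Val, Leu, and Ile — aliphatic side chains with a branch point.
Matching residues: L4, I7, I10.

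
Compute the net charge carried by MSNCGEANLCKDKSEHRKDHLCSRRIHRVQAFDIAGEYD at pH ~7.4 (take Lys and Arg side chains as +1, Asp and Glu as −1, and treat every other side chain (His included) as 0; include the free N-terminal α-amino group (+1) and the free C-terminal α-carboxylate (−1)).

Positive (K, R): K11, K13, R17, K18, R24, R25, R28 → +7.
Negative (D, E): E6, D12, E15, D19, D33, E37, D39 → −7.
The N-terminus (+1) and C-terminus (−1) cancel.
Net charge = (+7) + (−7) = 0.

0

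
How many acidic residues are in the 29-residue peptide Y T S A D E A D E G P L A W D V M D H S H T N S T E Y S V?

Only D (aspartate) and E (glutamate) carry a side-chain carboxylic acid.
Matching residues: D5, E6, D8, E9, D15, D18, E26.

7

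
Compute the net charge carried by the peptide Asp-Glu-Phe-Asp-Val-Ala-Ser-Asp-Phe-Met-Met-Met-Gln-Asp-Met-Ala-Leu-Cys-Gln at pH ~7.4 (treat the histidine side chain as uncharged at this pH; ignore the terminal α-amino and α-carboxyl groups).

-5

Near pH 7.4, K and R contribute +1 each, D and E contribute −1 each, and every other side chain (His included, as stated) is uncharged.
Positive (K, R): none → +0.
Negative (D, E): Asp1, Glu2, Asp4, Asp8, Asp14 → −5.
Net charge = (+0) + (−5) = −5.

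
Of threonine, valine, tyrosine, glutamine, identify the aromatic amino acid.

tyrosine

Phenylalanine (F), tryptophan (W), and tyrosine (Y) have aromatic ring side chains.
Of the listed options, only tyrosine belongs to this group.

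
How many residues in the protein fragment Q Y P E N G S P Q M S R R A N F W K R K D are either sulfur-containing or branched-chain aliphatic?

1

Sulfur-containing: C, M. Branched-chain aliphatic: I, L, V.
Sulfur-containing residues here: M10 (1).
Branched-chain aliphatic residues here: none (0).
The two groups share no amino acid, so total = 1 + 0 = 1.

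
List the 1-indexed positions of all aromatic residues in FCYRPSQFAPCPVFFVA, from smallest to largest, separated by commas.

The aromatic amino acids are Phe (F, benzyl), Trp (W, indole), and Tyr (Y, phenol).
Matching residues: F1, Y3, F8, F14, F15.

1, 3, 8, 14, 15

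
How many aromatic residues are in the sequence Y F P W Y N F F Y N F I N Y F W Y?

F, W, and Y each carry an aromatic ring on the side chain.
Matching residues: Y1, F2, W4, Y5, F7, F8, Y9, F11, Y14, F15, W16, Y17.

12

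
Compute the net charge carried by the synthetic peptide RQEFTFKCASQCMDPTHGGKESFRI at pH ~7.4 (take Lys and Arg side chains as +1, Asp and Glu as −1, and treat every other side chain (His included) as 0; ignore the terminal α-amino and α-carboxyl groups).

Positive (K, R): R1, K7, K20, R24 → +4.
Negative (D, E): E3, D14, E21 → −3.
Net charge = (+4) + (−3) = +1.

+1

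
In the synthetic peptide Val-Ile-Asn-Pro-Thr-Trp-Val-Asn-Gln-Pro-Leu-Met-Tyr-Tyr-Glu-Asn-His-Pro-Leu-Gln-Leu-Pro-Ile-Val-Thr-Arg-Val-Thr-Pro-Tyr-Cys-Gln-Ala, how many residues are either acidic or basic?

3

Acidic: D, E. Basic: H, K, R.
Acidic residues here: Glu15 (1).
Basic residues here: His17, Arg26 (2).
The two groups share no amino acid, so total = 1 + 2 = 3.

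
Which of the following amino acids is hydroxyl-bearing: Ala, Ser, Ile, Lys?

Ser

Serine (S), threonine (T), and tyrosine (Y) each carry a hydroxyl group on the side chain.
Of the listed options, only Ser belongs to this group.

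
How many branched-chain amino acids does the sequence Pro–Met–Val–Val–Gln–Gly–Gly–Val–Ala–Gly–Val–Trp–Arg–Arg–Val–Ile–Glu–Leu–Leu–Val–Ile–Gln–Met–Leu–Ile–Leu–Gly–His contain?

13

V, L, and I make up the branched-chain aliphatic group.
Matching residues: Val3, Val4, Val8, Val11, Val15, Ile16, Leu18, Leu19, Val20, Ile21, Leu24, Ile25, Leu26.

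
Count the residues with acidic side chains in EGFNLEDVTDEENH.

The acidic residues are Asp (D) and Glu (E), whose side chains end in a carboxylate group.
Matching residues: E1, E6, D7, D10, E11, E12.

6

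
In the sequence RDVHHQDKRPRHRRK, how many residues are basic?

10

K, R, and H are the three residues with basic side chains (ε-amine, guanidinium, and imidazole respectively).
Matching residues: R1, H4, H5, K8, R9, R11, H12, R13, R14, K15.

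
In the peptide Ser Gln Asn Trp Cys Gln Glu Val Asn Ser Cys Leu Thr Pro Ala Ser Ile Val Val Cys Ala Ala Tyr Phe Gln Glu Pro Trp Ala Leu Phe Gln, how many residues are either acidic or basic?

Acidic: D, E. Basic: H, K, R.
Acidic residues here: Glu7, Glu26 (2).
Basic residues here: none (0).
The two groups share no amino acid, so total = 2 + 0 = 2.

2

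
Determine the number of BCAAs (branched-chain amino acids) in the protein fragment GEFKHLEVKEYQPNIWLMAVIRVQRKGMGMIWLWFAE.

Valine (V), leucine (L), and isoleucine (I) are the branched-chain amino acids.
Matching residues: L6, V8, I15, L17, V20, I21, V23, I31, L33.

9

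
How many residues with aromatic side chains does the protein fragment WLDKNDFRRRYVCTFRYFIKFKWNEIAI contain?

The aromatic amino acids are Phe (F, benzyl), Trp (W, indole), and Tyr (Y, phenol).
Matching residues: W1, F7, Y11, F15, Y17, F18, F21, W23.

8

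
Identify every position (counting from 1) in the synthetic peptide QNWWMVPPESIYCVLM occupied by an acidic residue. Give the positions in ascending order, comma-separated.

The acidic residues are Asp (D) and Glu (E), whose side chains end in a carboxylate group.
Matching residues: E9.

9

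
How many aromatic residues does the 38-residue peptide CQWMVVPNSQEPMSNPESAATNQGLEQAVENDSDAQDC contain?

1

F, W, and Y each carry an aromatic ring on the side chain.
Matching residues: W3.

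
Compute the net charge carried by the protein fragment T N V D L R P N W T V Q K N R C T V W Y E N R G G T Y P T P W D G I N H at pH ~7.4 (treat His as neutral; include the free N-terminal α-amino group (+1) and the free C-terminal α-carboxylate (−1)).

Near pH 7.4, K and R contribute +1 each, D and E contribute −1 each, and every other side chain (His included, as stated) is uncharged.
Positive (K, R): R6, K13, R15, R23 → +4.
Negative (D, E): D4, E21, D32 → −3.
The N-terminus (+1) and C-terminus (−1) cancel.
Net charge = (+4) + (−3) = +1.

+1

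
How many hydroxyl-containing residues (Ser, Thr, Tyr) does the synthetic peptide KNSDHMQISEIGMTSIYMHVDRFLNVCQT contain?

6

Matching residues: S3, S9, T14, S15, Y17, T29.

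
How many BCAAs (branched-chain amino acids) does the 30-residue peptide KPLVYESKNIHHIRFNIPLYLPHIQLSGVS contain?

10

The BCAAs are Val, Leu, and Ile — aliphatic side chains with a branch point.
Matching residues: L3, V4, I10, I13, I17, L19, L21, I24, L26, V29.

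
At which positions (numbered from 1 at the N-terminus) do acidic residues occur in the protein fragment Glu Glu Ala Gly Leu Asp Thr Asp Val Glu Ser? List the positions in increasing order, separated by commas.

The acidic residues are Asp (D) and Glu (E), whose side chains end in a carboxylate group.
Matching residues: Glu1, Glu2, Asp6, Asp8, Glu10.

1, 2, 6, 8, 10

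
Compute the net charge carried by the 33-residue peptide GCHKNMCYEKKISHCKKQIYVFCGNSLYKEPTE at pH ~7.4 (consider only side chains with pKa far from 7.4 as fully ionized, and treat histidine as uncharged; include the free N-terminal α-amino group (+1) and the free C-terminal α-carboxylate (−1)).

+3

Near pH 7.4, K and R contribute +1 each, D and E contribute −1 each, and every other side chain (His included, as stated) is uncharged.
Positive (K, R): K4, K10, K11, K16, K17, K29 → +6.
Negative (D, E): E9, E30, E33 → −3.
The N-terminus (+1) and C-terminus (−1) cancel.
Net charge = (+6) + (−3) = +3.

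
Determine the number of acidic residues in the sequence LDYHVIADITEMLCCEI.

4

Aspartate (D) and glutamate (E) have carboxylic-acid side chains and are the acidic amino acids.
Matching residues: D2, D8, E11, E16.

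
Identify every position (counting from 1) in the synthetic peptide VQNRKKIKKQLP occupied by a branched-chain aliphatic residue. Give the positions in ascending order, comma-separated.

Valine (V), leucine (L), and isoleucine (I) are the branched-chain amino acids.
Matching residues: V1, I7, L11.

1, 7, 11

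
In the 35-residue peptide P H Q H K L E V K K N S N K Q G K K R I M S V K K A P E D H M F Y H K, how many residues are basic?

The basic amino acids are Lys (K), Arg (R), and His (H).
Matching residues: H2, H4, K5, K9, K10, K14, K17, K18, R19, K24, K25, H30, H34, K35.

14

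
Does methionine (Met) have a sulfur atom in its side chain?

Yes

The sulfur-bearing residues are cysteine (–SH) and methionine (–S–CH₃).
Methionine is in this group.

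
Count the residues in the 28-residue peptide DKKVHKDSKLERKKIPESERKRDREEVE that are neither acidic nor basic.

Acidic: D, E. Basic: K, R, H. All other residues are neither.
Matching residues: V4, S8, L10, I15, P16, S18, V27.

7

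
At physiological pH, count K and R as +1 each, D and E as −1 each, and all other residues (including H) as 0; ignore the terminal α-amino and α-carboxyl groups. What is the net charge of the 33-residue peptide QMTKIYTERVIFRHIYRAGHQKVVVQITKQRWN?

+6

Positive (K, R): K4, R9, R13, R17, K22, K29, R31 → +7.
Negative (D, E): E8 → −1.
Net charge = (+7) + (−1) = +6.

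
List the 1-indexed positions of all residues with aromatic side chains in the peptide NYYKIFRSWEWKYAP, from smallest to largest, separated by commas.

Phenylalanine (F), tryptophan (W), and tyrosine (Y) have aromatic ring side chains.
Matching residues: Y2, Y3, F6, W9, W11, Y13.

2, 3, 6, 9, 11, 13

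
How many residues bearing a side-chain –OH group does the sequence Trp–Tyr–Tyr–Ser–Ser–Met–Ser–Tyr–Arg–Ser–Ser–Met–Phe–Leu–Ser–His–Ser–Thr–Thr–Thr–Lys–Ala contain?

The –OH-bearing residues are Ser, Thr (aliphatic alcohols), and Tyr (phenol).
Matching residues: Tyr2, Tyr3, Ser4, Ser5, Ser7, Tyr8, Ser10, Ser11, Ser15, Ser17, Thr18, Thr19, Thr20.

13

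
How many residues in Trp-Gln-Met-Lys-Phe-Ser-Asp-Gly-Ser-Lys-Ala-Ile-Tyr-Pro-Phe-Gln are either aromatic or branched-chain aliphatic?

5

Aromatic: F, W, Y. Branched-chain aliphatic: I, L, V.
Aromatic residues here: Trp1, Phe5, Tyr13, Phe15 (4).
Branched-chain aliphatic residues here: Ile12 (1).
The two groups share no amino acid, so total = 4 + 1 = 5.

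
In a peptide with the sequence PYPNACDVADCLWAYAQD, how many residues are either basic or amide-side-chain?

2

Basic: H, K, R. Amide-side-chain: N, Q.
Basic residues here: none (0).
Amide-side-chain residues here: N4, Q17 (2).
The two groups share no amino acid, so total = 0 + 2 = 2.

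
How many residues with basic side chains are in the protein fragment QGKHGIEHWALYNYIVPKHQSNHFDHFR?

8

The basic amino acids are Lys (K), Arg (R), and His (H).
Matching residues: K3, H4, H8, K18, H19, H23, H26, R28.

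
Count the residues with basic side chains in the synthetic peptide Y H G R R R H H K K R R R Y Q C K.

The basic amino acids are Lys (K), Arg (R), and His (H).
Matching residues: H2, R4, R5, R6, H7, H8, K9, K10, R11, R12, R13, K17.

12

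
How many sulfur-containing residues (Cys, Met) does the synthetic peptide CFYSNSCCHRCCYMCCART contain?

Matching residues: C1, C7, C8, C11, C12, M14, C15, C16.

8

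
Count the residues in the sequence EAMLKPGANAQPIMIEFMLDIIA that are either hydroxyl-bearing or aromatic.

Hydroxyl-bearing: S, T, Y. Aromatic: F, W, Y.
Hydroxyl-bearing residues here: none (0).
Aromatic residues here: F17 (1).
(Y belongs to both groups, but none appear in this sequence.) Total = 0 + 1 = 1.

1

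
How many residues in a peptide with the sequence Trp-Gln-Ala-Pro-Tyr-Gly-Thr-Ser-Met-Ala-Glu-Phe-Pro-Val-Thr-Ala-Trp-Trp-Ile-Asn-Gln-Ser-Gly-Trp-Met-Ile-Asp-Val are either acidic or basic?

Acidic: D, E. Basic: H, K, R.
Acidic residues here: Glu11, Asp27 (2).
Basic residues here: none (0).
The two groups share no amino acid, so total = 2 + 0 = 2.

2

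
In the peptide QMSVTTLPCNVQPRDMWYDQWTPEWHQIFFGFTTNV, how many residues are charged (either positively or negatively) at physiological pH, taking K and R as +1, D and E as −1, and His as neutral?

Charged side chains at pH ~7.4: K, R (positive); D, E (negative).
Matching residues: R14, D15, D19, E24.

4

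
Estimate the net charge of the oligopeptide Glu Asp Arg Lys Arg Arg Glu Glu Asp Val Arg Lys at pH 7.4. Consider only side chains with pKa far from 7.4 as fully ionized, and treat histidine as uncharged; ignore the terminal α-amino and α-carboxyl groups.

+1

Near pH 7.4, K and R contribute +1 each, D and E contribute −1 each, and every other side chain (His included, as stated) is uncharged.
Positive (K, R): Arg3, Lys4, Arg5, Arg6, Arg11, Lys12 → +6.
Negative (D, E): Glu1, Asp2, Glu7, Glu8, Asp9 → −5.
Net charge = (+6) + (−5) = +1.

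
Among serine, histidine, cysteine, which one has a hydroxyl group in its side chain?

S, T, and Y are the three residues with a side-chain hydroxyl.
Of the listed options, only serine belongs to this group.

serine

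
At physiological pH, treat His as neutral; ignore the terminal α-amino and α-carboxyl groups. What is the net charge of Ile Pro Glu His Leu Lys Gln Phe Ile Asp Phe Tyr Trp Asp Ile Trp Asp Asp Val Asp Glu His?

-6

The side chains ionized at physiological pH are Lys/Arg (+1) and Asp/Glu (−1); with His treated as neutral, nothing else contributes.
Positive (K, R): Lys6 → +1.
Negative (D, E): Glu3, Asp10, Asp14, Asp17, Asp18, Asp20, Glu21 → −7.
Net charge = (+1) + (−7) = −6.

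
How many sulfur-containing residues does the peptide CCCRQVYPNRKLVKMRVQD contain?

4

The sulfur-bearing residues are cysteine (–SH) and methionine (–S–CH₃).
Matching residues: C1, C2, C3, M15.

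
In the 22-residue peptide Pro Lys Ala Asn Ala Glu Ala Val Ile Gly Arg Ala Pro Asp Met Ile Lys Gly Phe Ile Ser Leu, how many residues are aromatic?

1

The aromatic amino acids are Phe (F, benzyl), Trp (W, indole), and Tyr (Y, phenol).
Matching residues: Phe19.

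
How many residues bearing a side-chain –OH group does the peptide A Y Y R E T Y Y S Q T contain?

S, T, and Y are the three residues with a side-chain hydroxyl.
Matching residues: Y2, Y3, T6, Y7, Y8, S9, T11.

7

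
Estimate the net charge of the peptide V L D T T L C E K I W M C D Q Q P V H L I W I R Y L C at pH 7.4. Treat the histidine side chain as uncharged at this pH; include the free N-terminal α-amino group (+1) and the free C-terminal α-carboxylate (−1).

-1

The side chains ionized at physiological pH are Lys/Arg (+1) and Asp/Glu (−1); with His treated as neutral, nothing else contributes.
Positive (K, R): K9, R24 → +2.
Negative (D, E): D3, E8, D14 → −3.
The N-terminus (+1) and C-terminus (−1) cancel.
Net charge = (+2) + (−3) = −1.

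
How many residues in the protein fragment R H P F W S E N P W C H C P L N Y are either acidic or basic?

4

Acidic: D, E. Basic: H, K, R.
Acidic residues here: E7 (1).
Basic residues here: R1, H2, H12 (3).
The two groups share no amino acid, so total = 1 + 3 = 4.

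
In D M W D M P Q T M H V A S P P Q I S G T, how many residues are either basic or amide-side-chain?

Basic: H, K, R. Amide-side-chain: N, Q.
Basic residues here: H10 (1).
Amide-side-chain residues here: Q7, Q16 (2).
The two groups share no amino acid, so total = 1 + 2 = 3.

3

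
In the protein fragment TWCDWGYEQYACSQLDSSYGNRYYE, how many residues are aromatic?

7

Phenylalanine (F), tryptophan (W), and tyrosine (Y) have aromatic ring side chains.
Matching residues: W2, W5, Y7, Y10, Y19, Y23, Y24.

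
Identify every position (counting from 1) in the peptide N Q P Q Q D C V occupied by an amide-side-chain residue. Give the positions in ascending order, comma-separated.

The amide-side-chain residues are Asn (N) and Gln (Q).
Matching residues: N1, Q2, Q4, Q5.

1, 2, 4, 5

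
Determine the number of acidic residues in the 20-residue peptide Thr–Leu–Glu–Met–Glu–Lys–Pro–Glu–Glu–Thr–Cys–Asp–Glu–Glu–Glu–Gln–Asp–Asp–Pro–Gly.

10

Only D (aspartate) and E (glutamate) carry a side-chain carboxylic acid.
Matching residues: Glu3, Glu5, Glu8, Glu9, Asp12, Glu13, Glu14, Glu15, Asp17, Asp18.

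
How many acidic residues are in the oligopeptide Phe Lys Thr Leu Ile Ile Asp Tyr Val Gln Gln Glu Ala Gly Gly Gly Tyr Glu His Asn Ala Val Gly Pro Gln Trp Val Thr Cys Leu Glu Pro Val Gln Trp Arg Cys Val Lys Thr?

4

Only D (aspartate) and E (glutamate) carry a side-chain carboxylic acid.
Matching residues: Asp7, Glu12, Glu18, Glu31.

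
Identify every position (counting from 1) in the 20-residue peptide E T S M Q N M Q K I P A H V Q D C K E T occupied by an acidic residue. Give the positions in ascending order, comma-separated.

Only D (aspartate) and E (glutamate) carry a side-chain carboxylic acid.
Matching residues: E1, D16, E19.

1, 16, 19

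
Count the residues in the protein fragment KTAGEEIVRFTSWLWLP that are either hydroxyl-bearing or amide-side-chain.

3

Hydroxyl-bearing: S, T, Y. Amide-side-chain: N, Q.
Hydroxyl-bearing residues here: T2, T11, S12 (3).
Amide-side-chain residues here: none (0).
The two groups share no amino acid, so total = 3 + 0 = 3.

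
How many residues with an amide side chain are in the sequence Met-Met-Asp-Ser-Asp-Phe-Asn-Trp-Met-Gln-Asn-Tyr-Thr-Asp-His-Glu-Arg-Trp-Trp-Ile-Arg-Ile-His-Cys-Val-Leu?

The amide-side-chain residues are Asn (N) and Gln (Q).
Matching residues: Asn7, Gln10, Asn11.

3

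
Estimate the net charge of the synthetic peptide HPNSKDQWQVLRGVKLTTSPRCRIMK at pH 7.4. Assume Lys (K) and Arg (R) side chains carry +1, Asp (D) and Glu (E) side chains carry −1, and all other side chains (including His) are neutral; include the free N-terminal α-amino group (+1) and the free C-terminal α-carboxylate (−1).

Positive (K, R): K5, R12, K15, R21, R23, K26 → +6.
Negative (D, E): D6 → −1.
The N-terminus (+1) and C-terminus (−1) cancel.
Net charge = (+6) + (−1) = +5.

+5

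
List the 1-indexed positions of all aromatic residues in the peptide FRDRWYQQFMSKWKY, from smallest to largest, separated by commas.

F, W, and Y each carry an aromatic ring on the side chain.
Matching residues: F1, W5, Y6, F9, W13, Y15.

1, 5, 6, 9, 13, 15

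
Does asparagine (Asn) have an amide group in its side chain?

Yes

Only N (asparagine) and Q (glutamine) carry a side-chain carboxamide.
Asparagine is in this group.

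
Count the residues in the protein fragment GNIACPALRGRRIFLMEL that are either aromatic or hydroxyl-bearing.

Aromatic: F, W, Y. Hydroxyl-bearing: S, T, Y.
Aromatic residues here: F14 (1).
Hydroxyl-bearing residues here: none (0).
(Y belongs to both groups, but none appear in this sequence.) Total = 1 + 0 = 1.

1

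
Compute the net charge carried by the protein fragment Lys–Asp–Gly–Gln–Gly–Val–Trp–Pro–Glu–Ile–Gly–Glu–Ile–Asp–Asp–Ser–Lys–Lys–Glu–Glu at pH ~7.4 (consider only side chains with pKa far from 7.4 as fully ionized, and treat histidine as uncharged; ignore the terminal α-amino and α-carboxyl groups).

-4

The side chains ionized at physiological pH are Lys/Arg (+1) and Asp/Glu (−1); with His treated as neutral, nothing else contributes.
Positive (K, R): Lys1, Lys17, Lys18 → +3.
Negative (D, E): Asp2, Glu9, Glu12, Asp14, Asp15, Glu19, Glu20 → −7.
Net charge = (+3) + (−7) = −4.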